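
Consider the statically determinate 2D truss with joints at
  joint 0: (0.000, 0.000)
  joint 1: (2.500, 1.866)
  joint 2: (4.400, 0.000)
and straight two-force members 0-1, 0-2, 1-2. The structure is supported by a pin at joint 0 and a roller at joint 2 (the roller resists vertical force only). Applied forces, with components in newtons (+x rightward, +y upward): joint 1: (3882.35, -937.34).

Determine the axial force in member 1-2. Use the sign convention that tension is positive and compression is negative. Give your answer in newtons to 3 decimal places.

N=3 nodes, M=3 members, R=3 reactions → 2N=6, M+R=6
member 0 (0-1): L=3.1196, (cx,cy)=(0.8014,0.5982)
member 1 (0-2): L=4.4000, (cx,cy)=(1.0000,0.0000)
member 2 (1-2): L=2.6631, (cx,cy)=(0.7135,-0.7007)
solve A·x = −loads:
  F[0-1] = +2075.9086 N (tension)
  F[0-2] = +2218.7529 N (tension)
  F[1-2] = -3109.8422 N (compression)
  Rx@0 = -3882.3500 N
  Ry@0 = -1241.7089 N
  Ry@2 = +2179.0489 N

-3109.842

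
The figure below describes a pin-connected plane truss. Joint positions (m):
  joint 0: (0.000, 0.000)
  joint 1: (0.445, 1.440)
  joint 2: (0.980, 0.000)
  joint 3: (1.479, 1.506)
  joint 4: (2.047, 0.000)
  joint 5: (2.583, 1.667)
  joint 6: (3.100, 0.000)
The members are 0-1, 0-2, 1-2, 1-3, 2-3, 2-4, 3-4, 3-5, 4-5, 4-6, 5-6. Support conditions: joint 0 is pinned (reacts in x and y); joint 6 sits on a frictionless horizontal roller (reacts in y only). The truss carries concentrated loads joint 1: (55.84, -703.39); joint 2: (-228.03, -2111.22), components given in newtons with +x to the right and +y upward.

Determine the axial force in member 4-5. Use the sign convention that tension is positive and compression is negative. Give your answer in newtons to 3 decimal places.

N=7 nodes, M=11 members, R=3 reactions → 2N=14, M+R=14
member 0 (0-1): L=1.5072, (cx,cy)=(0.2953,0.9554)
member 1 (0-2): L=0.9800, (cx,cy)=(1.0000,0.0000)
member 2 (1-2): L=1.5362, (cx,cy)=(0.3483,-0.9374)
member 3 (1-3): L=1.0361, (cx,cy)=(0.9980,0.0637)
member 4 (2-3): L=1.5865, (cx,cy)=(0.3145,0.9492)
member 5 (2-4): L=1.0670, (cx,cy)=(1.0000,0.0000)
member 6 (3-4): L=1.6096, (cx,cy)=(0.3529,-0.9357)
member 7 (3-5): L=1.1157, (cx,cy)=(0.9895,0.1443)
member 8 (4-5): L=1.7511, (cx,cy)=(0.3061,0.9520)
member 9 (4-6): L=1.0530, (cx,cy)=(1.0000,0.0000)
member 10 (5-6): L=1.7453, (cx,cy)=(0.2962,-0.9551)
solve A·x = −loads:
  F[0-1] = -2114.5504 N (compression)
  F[0-2] = +452.1336 N (tension)
  F[1-2] = +1327.0585 N (tension)
  F[1-3] = -1144.6606 N (compression)
  F[2-3] = +913.6086 N (tension)
  F[2-4] = +854.9828 N (tension)
  F[3-4] = -930.9965 N (compression)
  F[3-5] = -532.0091 N (compression)
  F[4-5] = +915.0217 N (tension)
  F[4-6] = +246.3510 N (tension)
  F[5-6] = -831.6515 N (compression)
  Rx@0 = +172.1900 N
  Ry@0 = +2020.2830 N
  Ry@6 = +794.3270 N

915.022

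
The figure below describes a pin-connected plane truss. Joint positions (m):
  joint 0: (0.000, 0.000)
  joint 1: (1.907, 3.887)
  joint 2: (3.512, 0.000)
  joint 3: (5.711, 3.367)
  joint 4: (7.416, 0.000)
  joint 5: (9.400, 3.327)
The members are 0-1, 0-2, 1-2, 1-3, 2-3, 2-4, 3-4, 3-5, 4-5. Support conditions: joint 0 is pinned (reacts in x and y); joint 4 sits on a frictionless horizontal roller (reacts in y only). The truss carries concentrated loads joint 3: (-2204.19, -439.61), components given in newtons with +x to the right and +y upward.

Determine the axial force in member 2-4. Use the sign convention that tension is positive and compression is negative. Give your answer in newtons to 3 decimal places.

-335.330

N=6 nodes, M=9 members, R=3 reactions → 2N=12, M+R=12
member 0 (0-1): L=4.3296, (cx,cy)=(0.4405,0.8978)
member 1 (0-2): L=3.5120, (cx,cy)=(1.0000,0.0000)
member 2 (1-2): L=4.2053, (cx,cy)=(0.3817,-0.9243)
member 3 (1-3): L=3.8394, (cx,cy)=(0.9908,-0.1354)
member 4 (2-3): L=4.0215, (cx,cy)=(0.5468,0.8373)
member 5 (2-4): L=3.9040, (cx,cy)=(1.0000,0.0000)
member 6 (3-4): L=3.7741, (cx,cy)=(0.4518,-0.8921)
member 7 (3-5): L=3.6892, (cx,cy)=(0.9999,-0.0108)
member 8 (4-5): L=3.8737, (cx,cy)=(0.5122,0.8589)
solve A·x = −loads:
  F[0-1] = -1227.2719 N (compression)
  F[0-2] = -1663.6300 N (compression)
  F[1-2] = +1348.0840 N (tension)
  F[1-3] = -1064.8799 N (compression)
  F[2-3] = -1488.2439 N (compression)
  F[2-4] = -335.3298 N (compression)
  F[3-4] = +742.2658 N (tension)
  F[3-5] = -0.0000 N (compression)
  F[4-5] = +0.0000 N (tension)
  Rx@0 = +2204.1900 N
  Ry@0 = +1101.8127 N
  Ry@4 = -662.2027 N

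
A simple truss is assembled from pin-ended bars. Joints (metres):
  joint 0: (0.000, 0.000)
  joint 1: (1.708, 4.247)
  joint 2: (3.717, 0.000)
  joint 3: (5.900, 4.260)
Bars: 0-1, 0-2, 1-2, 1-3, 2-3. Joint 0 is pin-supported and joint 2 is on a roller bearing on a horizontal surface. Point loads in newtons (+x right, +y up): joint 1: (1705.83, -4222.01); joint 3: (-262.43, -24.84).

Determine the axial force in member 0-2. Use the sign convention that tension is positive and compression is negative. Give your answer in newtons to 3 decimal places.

N=4 nodes, M=5 members, R=3 reactions → 2N=8, M+R=8
member 0 (0-1): L=4.5776, (cx,cy)=(0.3731,0.9278)
member 1 (0-2): L=3.7170, (cx,cy)=(1.0000,0.0000)
member 2 (1-2): L=4.6982, (cx,cy)=(0.4276,-0.9040)
member 3 (1-3): L=4.1920, (cx,cy)=(1.0000,0.0031)
member 4 (2-3): L=4.7868, (cx,cy)=(0.4560,0.8900)
solve A·x = −loads:
  F[0-1] = -667.2583 N (compression)
  F[0-2] = +1692.3692 N (tension)
  F[1-2] = -3986.5736 N (compression)
  F[1-3] = -250.0996 N (compression)
  F[2-3] = -27.0400 N (compression)
  Rx@0 = -1443.4000 N
  Ry@0 = +619.0703 N
  Ry@2 = +3627.7797 N

1692.369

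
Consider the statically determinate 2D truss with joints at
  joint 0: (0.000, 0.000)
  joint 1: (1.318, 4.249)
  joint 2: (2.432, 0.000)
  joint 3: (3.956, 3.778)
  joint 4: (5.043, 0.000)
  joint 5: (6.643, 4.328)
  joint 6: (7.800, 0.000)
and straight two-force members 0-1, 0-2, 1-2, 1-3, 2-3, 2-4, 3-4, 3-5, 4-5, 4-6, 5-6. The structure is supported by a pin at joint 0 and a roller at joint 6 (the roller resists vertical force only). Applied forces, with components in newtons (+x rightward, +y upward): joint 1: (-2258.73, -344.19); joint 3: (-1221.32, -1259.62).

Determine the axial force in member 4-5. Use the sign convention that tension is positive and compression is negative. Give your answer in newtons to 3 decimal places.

-1368.577

N=7 nodes, M=11 members, R=3 reactions → 2N=14, M+R=14
member 0 (0-1): L=4.4487, (cx,cy)=(0.2963,0.9551)
member 1 (0-2): L=2.4320, (cx,cy)=(1.0000,0.0000)
member 2 (1-2): L=4.3926, (cx,cy)=(0.2536,-0.9673)
member 3 (1-3): L=2.6797, (cx,cy)=(0.9844,-0.1758)
member 4 (2-3): L=4.0738, (cx,cy)=(0.3741,0.9274)
member 5 (2-4): L=2.6110, (cx,cy)=(1.0000,0.0000)
member 6 (3-4): L=3.9313, (cx,cy)=(0.2765,-0.9610)
member 7 (3-5): L=2.7427, (cx,cy)=(0.9797,0.2005)
member 8 (4-5): L=4.6143, (cx,cy)=(0.3467,0.9380)
member 9 (4-6): L=2.7570, (cx,cy)=(1.0000,0.0000)
member 10 (5-6): L=4.4800, (cx,cy)=(0.2583,-0.9661)
solve A·x = −loads:
  F[0-1] = -2857.0481 N (compression)
  F[0-2] = -2633.6070 N (compression)
  F[1-2] = +2312.7715 N (tension)
  F[1-3] = +838.8082 N (tension)
  F[2-3] = -2412.3207 N (compression)
  F[2-4] = -1144.6261 N (compression)
  F[3-4] = +1335.7430 N (tension)
  F[3-5] = +791.3663 N (tension)
  F[4-5] = -1368.5767 N (compression)
  F[4-6] = -300.7380 N (compression)
  F[5-6] = +1164.4777 N (tension)
  Rx@0 = +3480.0500 N
  Ry@0 = +2728.7833 N
  Ry@6 = -1124.9733 N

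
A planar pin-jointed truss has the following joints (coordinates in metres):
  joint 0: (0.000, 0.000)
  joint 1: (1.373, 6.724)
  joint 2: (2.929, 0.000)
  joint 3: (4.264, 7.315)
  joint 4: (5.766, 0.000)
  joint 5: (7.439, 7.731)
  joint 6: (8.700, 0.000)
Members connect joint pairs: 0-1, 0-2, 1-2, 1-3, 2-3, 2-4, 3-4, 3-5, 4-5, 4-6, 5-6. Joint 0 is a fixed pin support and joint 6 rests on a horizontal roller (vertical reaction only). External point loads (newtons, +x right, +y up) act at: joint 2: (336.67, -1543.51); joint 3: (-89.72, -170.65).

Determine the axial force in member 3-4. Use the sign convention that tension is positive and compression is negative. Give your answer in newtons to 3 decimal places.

-566.439

N=7 nodes, M=11 members, R=3 reactions → 2N=14, M+R=14
member 0 (0-1): L=6.8627, (cx,cy)=(0.2001,0.9798)
member 1 (0-2): L=2.9290, (cx,cy)=(1.0000,0.0000)
member 2 (1-2): L=6.9017, (cx,cy)=(0.2255,-0.9743)
member 3 (1-3): L=2.9508, (cx,cy)=(0.9797,0.2003)
member 4 (2-3): L=7.4358, (cx,cy)=(0.1795,0.9838)
member 5 (2-4): L=2.8370, (cx,cy)=(1.0000,0.0000)
member 6 (3-4): L=7.4676, (cx,cy)=(0.2011,-0.9796)
member 7 (3-5): L=3.2021, (cx,cy)=(0.9915,0.1299)
member 8 (4-5): L=7.9099, (cx,cy)=(0.2115,0.9774)
member 9 (4-6): L=2.9340, (cx,cy)=(1.0000,0.0000)
member 10 (5-6): L=7.8332, (cx,cy)=(0.1610,-0.9870)
solve A·x = −loads:
  F[0-1] = -1210.7897 N (compression)
  F[0-2] = +489.1874 N (tension)
  F[1-2] = +1114.1260 N (tension)
  F[1-3] = -503.6240 N (compression)
  F[2-3] = +465.6339 N (tension)
  F[2-4] = +320.1012 N (tension)
  F[3-4] = -566.4387 N (compression)
  F[3-5] = -207.9326 N (compression)
  F[4-5] = +567.7060 N (tension)
  F[4-6] = +86.0973 N (tension)
  F[5-6] = -534.8250 N (compression)
  Rx@0 = -246.9500 N
  Ry@0 = +1186.3105 N
  Ry@6 = +527.8495 N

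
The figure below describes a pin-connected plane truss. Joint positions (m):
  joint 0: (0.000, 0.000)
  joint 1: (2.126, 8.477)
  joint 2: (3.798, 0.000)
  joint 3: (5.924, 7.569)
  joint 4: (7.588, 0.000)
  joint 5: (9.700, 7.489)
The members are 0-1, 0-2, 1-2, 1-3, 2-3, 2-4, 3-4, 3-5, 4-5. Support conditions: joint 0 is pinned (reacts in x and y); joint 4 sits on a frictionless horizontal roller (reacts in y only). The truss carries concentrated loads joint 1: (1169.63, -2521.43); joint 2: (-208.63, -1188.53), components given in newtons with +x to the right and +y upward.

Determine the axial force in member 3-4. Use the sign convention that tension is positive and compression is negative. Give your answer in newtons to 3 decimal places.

-2670.287

N=6 nodes, M=9 members, R=3 reactions → 2N=12, M+R=12
member 0 (0-1): L=8.7395, (cx,cy)=(0.2433,0.9700)
member 1 (0-2): L=3.7980, (cx,cy)=(1.0000,0.0000)
member 2 (1-2): L=8.6403, (cx,cy)=(0.1935,-0.9811)
member 3 (1-3): L=3.9050, (cx,cy)=(0.9726,-0.2325)
member 4 (2-3): L=7.8619, (cx,cy)=(0.2704,0.9627)
member 5 (2-4): L=3.7900, (cx,cy)=(1.0000,0.0000)
member 6 (3-4): L=7.7498, (cx,cy)=(0.2147,-0.9767)
member 7 (3-5): L=3.7768, (cx,cy)=(0.9998,-0.0212)
member 8 (4-5): L=7.7811, (cx,cy)=(0.2714,0.9625)
solve A·x = −loads:
  F[0-1] = -1136.0812 N (compression)
  F[0-2] = +1237.3659 N (tension)
  F[1-2] = -1148.6280 N (compression)
  F[1-3] = -1258.2090 N (compression)
  F[2-3] = +2405.0515 N (tension)
  F[2-4] = +573.3548 N (tension)
  F[3-4] = -2670.2868 N (compression)
  F[3-5] = -0.0000 N (tension)
  F[4-5] = -0.0000 N (tension)
  Rx@0 = -961.0000 N
  Ry@0 = +1101.9539 N
  Ry@4 = +2608.0061 N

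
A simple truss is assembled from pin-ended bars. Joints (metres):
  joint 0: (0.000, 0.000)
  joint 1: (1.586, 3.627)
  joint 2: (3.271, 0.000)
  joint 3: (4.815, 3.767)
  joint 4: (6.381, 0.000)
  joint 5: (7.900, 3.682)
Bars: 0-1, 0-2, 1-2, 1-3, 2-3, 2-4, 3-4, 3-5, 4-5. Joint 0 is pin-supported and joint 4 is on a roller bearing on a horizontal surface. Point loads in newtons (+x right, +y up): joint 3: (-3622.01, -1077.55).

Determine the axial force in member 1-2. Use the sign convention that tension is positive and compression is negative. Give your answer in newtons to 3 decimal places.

2547.766

N=6 nodes, M=9 members, R=3 reactions → 2N=12, M+R=12
member 0 (0-1): L=3.9586, (cx,cy)=(0.4006,0.9162)
member 1 (0-2): L=3.2710, (cx,cy)=(1.0000,0.0000)
member 2 (1-2): L=3.9993, (cx,cy)=(0.4213,-0.9069)
member 3 (1-3): L=3.2320, (cx,cy)=(0.9991,0.0433)
member 4 (2-3): L=4.0711, (cx,cy)=(0.3793,0.9253)
member 5 (2-4): L=3.1100, (cx,cy)=(1.0000,0.0000)
member 6 (3-4): L=4.0795, (cx,cy)=(0.3839,-0.9234)
member 7 (3-5): L=3.0862, (cx,cy)=(0.9996,-0.0275)
member 8 (4-5): L=3.9830, (cx,cy)=(0.3814,0.9244)
solve A·x = −loads:
  F[0-1] = -2622.3562 N (compression)
  F[0-2] = -2571.3720 N (compression)
  F[1-2] = +2547.7663 N (tension)
  F[1-3] = -2126.0694 N (compression)
  F[2-3] = -2497.1509 N (compression)
  F[2-4] = -550.8805 N (compression)
  F[3-4] = +1435.0823 N (tension)
  F[3-5] = -0.0000 N (tension)
  F[4-5] = +0.0000 N (tension)
  Rx@0 = +3622.0100 N
  Ry@0 = +2402.6884 N
  Ry@4 = -1325.1384 N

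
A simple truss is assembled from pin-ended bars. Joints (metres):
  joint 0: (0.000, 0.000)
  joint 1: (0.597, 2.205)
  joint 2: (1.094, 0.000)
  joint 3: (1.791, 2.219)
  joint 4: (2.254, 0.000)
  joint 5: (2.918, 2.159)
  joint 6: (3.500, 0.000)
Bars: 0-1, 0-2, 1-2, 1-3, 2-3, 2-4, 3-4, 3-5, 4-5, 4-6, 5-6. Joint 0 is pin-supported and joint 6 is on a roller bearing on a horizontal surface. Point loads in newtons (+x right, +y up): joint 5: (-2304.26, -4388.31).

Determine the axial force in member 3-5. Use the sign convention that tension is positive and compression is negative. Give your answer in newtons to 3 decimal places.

-2212.716

N=7 nodes, M=11 members, R=3 reactions → 2N=14, M+R=14
member 0 (0-1): L=2.2844, (cx,cy)=(0.2613,0.9652)
member 1 (0-2): L=1.0940, (cx,cy)=(1.0000,0.0000)
member 2 (1-2): L=2.2603, (cx,cy)=(0.2199,-0.9755)
member 3 (1-3): L=1.1941, (cx,cy)=(0.9999,0.0117)
member 4 (2-3): L=2.3259, (cx,cy)=(0.2997,0.9540)
member 5 (2-4): L=1.1600, (cx,cy)=(1.0000,0.0000)
member 6 (3-4): L=2.2668, (cx,cy)=(0.2043,-0.9789)
member 7 (3-5): L=1.1286, (cx,cy)=(0.9986,-0.0532)
member 8 (4-5): L=2.2588, (cx,cy)=(0.2940,0.9558)
member 9 (4-6): L=1.2460, (cx,cy)=(1.0000,0.0000)
member 10 (5-6): L=2.2361, (cx,cy)=(0.2603,-0.9655)
solve A·x = −loads:
  F[0-1] = -2228.5615 N (compression)
  F[0-2] = -1721.8499 N (compression)
  F[1-2] = +2192.2837 N (tension)
  F[1-3] = -1064.5240 N (compression)
  F[2-3] = -2241.6513 N (compression)
  F[2-4] = -568.0534 N (compression)
  F[3-4] = +2317.6078 N (tension)
  F[3-5] = -2212.7158 N (compression)
  F[4-5] = -2373.6210 N (compression)
  F[4-6] = +603.0796 N (tension)
  F[5-6] = -2317.0580 N (compression)
  Rx@0 = +2304.2600 N
  Ry@0 = +2151.1125 N
  Ry@6 = +2237.1975 N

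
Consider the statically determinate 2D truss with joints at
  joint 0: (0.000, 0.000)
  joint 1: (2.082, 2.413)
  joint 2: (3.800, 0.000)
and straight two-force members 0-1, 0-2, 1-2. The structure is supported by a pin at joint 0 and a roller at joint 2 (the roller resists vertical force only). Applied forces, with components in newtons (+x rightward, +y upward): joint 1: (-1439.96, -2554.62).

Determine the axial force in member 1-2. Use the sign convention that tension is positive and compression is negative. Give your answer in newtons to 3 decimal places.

-595.722

N=3 nodes, M=3 members, R=3 reactions → 2N=6, M+R=6
member 0 (0-1): L=3.1871, (cx,cy)=(0.6533,0.7571)
member 1 (0-2): L=3.8000, (cx,cy)=(1.0000,0.0000)
member 2 (1-2): L=2.9621, (cx,cy)=(0.5800,-0.8146)
solve A·x = −loads:
  F[0-1] = -2733.1394 N (compression)
  F[0-2] = +345.5140 N (tension)
  F[1-2] = -595.7219 N (compression)
  Rx@0 = +1439.9600 N
  Ry@0 = +2069.3317 N
  Ry@2 = +485.2883 N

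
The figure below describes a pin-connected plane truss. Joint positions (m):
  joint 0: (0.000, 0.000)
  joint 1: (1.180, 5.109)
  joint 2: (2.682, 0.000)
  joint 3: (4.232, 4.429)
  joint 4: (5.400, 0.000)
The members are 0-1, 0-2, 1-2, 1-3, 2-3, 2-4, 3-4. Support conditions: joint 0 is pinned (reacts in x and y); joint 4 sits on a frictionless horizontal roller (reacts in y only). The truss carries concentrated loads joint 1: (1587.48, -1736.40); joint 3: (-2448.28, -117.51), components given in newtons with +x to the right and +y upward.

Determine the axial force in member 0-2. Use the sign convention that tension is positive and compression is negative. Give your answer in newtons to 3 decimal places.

N=5 nodes, M=7 members, R=3 reactions → 2N=10, M+R=10
member 0 (0-1): L=5.2435, (cx,cy)=(0.2250,0.9743)
member 1 (0-2): L=2.6820, (cx,cy)=(1.0000,0.0000)
member 2 (1-2): L=5.3252, (cx,cy)=(0.2821,-0.9594)
member 3 (1-3): L=3.1268, (cx,cy)=(0.9761,-0.2175)
member 4 (2-3): L=4.6924, (cx,cy)=(0.3303,0.9439)
member 5 (2-4): L=2.7180, (cx,cy)=(1.0000,0.0000)
member 6 (3-4): L=4.5804, (cx,cy)=(0.2550,-0.9669)
solve A·x = −loads:
  F[0-1] = -1938.2082 N (compression)
  F[0-2] = -424.6245 N (compression)
  F[1-2] = +672.5429 N (tension)
  F[1-3] = -2267.6213 N (compression)
  F[2-3] = -683.6087 N (compression)
  F[2-4] = -9.1198 N (compression)
  F[3-4] = +35.7643 N (tension)
  Rx@0 = +860.8000 N
  Ry@0 = +1888.4919 N
  Ry@4 = -34.5819 N

-424.625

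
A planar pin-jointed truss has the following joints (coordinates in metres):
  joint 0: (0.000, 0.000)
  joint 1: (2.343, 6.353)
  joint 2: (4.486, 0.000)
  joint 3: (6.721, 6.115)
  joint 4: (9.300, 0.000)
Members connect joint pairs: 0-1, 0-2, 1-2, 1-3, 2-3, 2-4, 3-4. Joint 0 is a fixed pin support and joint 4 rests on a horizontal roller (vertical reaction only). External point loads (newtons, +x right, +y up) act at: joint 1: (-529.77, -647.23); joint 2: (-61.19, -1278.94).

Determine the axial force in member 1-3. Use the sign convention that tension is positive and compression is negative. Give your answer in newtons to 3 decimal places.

N=5 nodes, M=7 members, R=3 reactions → 2N=10, M+R=10
member 0 (0-1): L=6.7713, (cx,cy)=(0.3460,0.9382)
member 1 (0-2): L=4.4860, (cx,cy)=(1.0000,0.0000)
member 2 (1-2): L=6.7047, (cx,cy)=(0.3196,-0.9475)
member 3 (1-3): L=4.3845, (cx,cy)=(0.9985,-0.0543)
member 4 (2-3): L=6.5106, (cx,cy)=(0.3433,0.9392)
member 5 (2-4): L=4.8140, (cx,cy)=(1.0000,0.0000)
member 6 (3-4): L=6.6366, (cx,cy)=(0.3886,-0.9214)
solve A·x = −loads:
  F[0-1] = -1607.3814 N (compression)
  F[0-2] = -34.7737 N (compression)
  F[1-2] = +927.0313 N (tension)
  F[1-3] = -323.1965 N (compression)
  F[2-3] = +426.4522 N (tension)
  F[2-4] = +176.3257 N (tension)
  F[3-4] = -453.7430 N (compression)
  Rx@0 = +590.9600 N
  Ry@0 = +1508.0887 N
  Ry@4 = +418.0813 N

-323.196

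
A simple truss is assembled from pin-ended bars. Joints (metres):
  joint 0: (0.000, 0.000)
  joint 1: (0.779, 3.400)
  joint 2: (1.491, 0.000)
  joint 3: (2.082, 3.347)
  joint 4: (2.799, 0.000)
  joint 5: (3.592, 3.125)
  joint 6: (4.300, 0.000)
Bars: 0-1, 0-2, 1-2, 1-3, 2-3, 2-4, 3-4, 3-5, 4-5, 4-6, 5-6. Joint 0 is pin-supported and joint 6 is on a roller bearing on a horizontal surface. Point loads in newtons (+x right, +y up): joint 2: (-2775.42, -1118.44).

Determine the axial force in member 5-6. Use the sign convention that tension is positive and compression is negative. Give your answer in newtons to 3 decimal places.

-397.641

N=7 nodes, M=11 members, R=3 reactions → 2N=14, M+R=14
member 0 (0-1): L=3.4881, (cx,cy)=(0.2233,0.9747)
member 1 (0-2): L=1.4910, (cx,cy)=(1.0000,0.0000)
member 2 (1-2): L=3.4738, (cx,cy)=(0.2050,-0.9788)
member 3 (1-3): L=1.3041, (cx,cy)=(0.9992,-0.0406)
member 4 (2-3): L=3.3988, (cx,cy)=(0.1739,0.9848)
member 5 (2-4): L=1.3080, (cx,cy)=(1.0000,0.0000)
member 6 (3-4): L=3.4229, (cx,cy)=(0.2095,-0.9778)
member 7 (3-5): L=1.5262, (cx,cy)=(0.9894,-0.1455)
member 8 (4-5): L=3.2240, (cx,cy)=(0.2460,0.9693)
member 9 (4-6): L=1.5010, (cx,cy)=(1.0000,0.0000)
member 10 (5-6): L=3.2042, (cx,cy)=(0.2210,-0.9753)
solve A·x = −loads:
  F[0-1] = -749.5593 N (compression)
  F[0-2] = -2608.0204 N (compression)
  F[1-2] = +759.9053 N (tension)
  F[1-3] = -323.4214 N (compression)
  F[2-3] = +380.4642 N (tension)
  F[2-4] = +256.9968 N (tension)
  F[3-4] = -369.6113 N (compression)
  F[3-5] = -181.5050 N (compression)
  F[4-5] = +372.8664 N (tension)
  F[4-6] = +87.8628 N (tension)
  F[5-6] = -397.6411 N (compression)
  Rx@0 = +2775.4200 N
  Ry@0 = +730.6274 N
  Ry@6 = +387.8126 N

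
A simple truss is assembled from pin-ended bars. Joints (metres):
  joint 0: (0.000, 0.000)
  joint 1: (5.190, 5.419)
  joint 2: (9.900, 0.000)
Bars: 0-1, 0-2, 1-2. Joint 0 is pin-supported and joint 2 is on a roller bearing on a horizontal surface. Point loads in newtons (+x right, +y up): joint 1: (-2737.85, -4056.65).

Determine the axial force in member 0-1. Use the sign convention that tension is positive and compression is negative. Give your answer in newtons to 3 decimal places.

N=3 nodes, M=3 members, R=3 reactions → 2N=6, M+R=6
member 0 (0-1): L=7.5034, (cx,cy)=(0.6917,0.7222)
member 1 (0-2): L=9.9000, (cx,cy)=(1.0000,0.0000)
member 2 (1-2): L=7.1798, (cx,cy)=(0.6560,-0.7548)
solve A·x = −loads:
  F[0-1] = -4747.4394 N (compression)
  F[0-2] = +545.8705 N (tension)
  F[1-2] = -832.1117 N (compression)
  Rx@0 = +2737.8500 N
  Ry@0 = +3428.6092 N
  Ry@2 = +628.0408 N

-4747.439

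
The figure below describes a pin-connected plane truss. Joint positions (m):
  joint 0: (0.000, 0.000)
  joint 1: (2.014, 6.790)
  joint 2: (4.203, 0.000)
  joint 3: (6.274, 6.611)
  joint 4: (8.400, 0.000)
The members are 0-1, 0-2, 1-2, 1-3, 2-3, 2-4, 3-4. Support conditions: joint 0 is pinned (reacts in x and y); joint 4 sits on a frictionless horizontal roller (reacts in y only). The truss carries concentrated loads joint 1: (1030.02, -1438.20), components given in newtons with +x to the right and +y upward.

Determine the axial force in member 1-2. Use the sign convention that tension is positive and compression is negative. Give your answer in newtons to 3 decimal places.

-1204.528

N=5 nodes, M=7 members, R=3 reactions → 2N=10, M+R=10
member 0 (0-1): L=7.0824, (cx,cy)=(0.2844,0.9587)
member 1 (0-2): L=4.2030, (cx,cy)=(1.0000,0.0000)
member 2 (1-2): L=7.1341, (cx,cy)=(0.3068,-0.9518)
member 3 (1-3): L=4.2638, (cx,cy)=(0.9991,-0.0420)
member 4 (2-3): L=6.9278, (cx,cy)=(0.2989,0.9543)
member 5 (2-4): L=4.1970, (cx,cy)=(1.0000,0.0000)
member 6 (3-4): L=6.9444, (cx,cy)=(0.3061,-0.9520)
solve A·x = −loads:
  F[0-1] = -272.0045 N (compression)
  F[0-2] = +1107.3691 N (tension)
  F[1-2] = -1204.5276 N (compression)
  F[1-3] = -738.4291 N (compression)
  F[2-3] = +1201.3607 N (tension)
  F[2-4] = +378.6425 N (tension)
  F[3-4] = -1236.8104 N (compression)
  Rx@0 = -1030.0200 N
  Ry@0 = +260.7749 N
  Ry@4 = +1177.4251 N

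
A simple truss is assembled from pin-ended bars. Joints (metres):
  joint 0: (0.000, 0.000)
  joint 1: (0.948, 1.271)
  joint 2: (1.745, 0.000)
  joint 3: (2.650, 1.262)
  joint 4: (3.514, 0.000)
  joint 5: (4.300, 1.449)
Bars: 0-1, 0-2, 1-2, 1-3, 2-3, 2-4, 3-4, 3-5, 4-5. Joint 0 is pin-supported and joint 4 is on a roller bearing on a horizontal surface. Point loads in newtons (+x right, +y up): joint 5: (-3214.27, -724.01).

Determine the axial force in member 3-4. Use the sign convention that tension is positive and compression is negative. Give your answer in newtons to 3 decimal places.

997.085

N=6 nodes, M=9 members, R=3 reactions → 2N=12, M+R=12
member 0 (0-1): L=1.5856, (cx,cy)=(0.5979,0.8016)
member 1 (0-2): L=1.7450, (cx,cy)=(1.0000,0.0000)
member 2 (1-2): L=1.5002, (cx,cy)=(0.5313,-0.8472)
member 3 (1-3): L=1.7020, (cx,cy)=(1.0000,-0.0053)
member 4 (2-3): L=1.5530, (cx,cy)=(0.5828,0.8126)
member 5 (2-4): L=1.7690, (cx,cy)=(1.0000,0.0000)
member 6 (3-4): L=1.5294, (cx,cy)=(0.5649,-0.8251)
member 7 (3-5): L=1.6606, (cx,cy)=(0.9936,0.1126)
member 8 (4-5): L=1.6485, (cx,cy)=(0.4768,0.8790)
solve A·x = −loads:
  F[0-1] = -1451.4491 N (compression)
  F[0-2] = -2346.4793 N (compression)
  F[1-2] = +1383.2880 N (tension)
  F[1-3] = -1602.6939 N (compression)
  F[2-3] = -1442.1275 N (compression)
  F[2-4] = -771.1842 N (compression)
  F[3-4] = +997.0849 N (tension)
  F[3-5] = -3025.6032 N (compression)
  F[4-5] = -436.0488 N (compression)
  Rx@0 = +3214.2700 N
  Ry@0 = +1163.4620 N
  Ry@4 = -439.4520 N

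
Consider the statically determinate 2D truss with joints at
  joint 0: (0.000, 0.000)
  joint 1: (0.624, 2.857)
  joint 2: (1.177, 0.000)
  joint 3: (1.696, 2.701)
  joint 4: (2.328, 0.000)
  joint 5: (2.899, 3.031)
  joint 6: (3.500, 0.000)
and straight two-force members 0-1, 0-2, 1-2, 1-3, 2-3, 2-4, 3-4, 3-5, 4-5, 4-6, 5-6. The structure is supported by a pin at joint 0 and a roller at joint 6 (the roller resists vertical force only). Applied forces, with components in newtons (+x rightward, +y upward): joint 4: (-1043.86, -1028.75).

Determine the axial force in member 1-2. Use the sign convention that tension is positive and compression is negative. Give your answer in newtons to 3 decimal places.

N=7 nodes, M=11 members, R=3 reactions → 2N=14, M+R=14
member 0 (0-1): L=2.9244, (cx,cy)=(0.2134,0.9770)
member 1 (0-2): L=1.1770, (cx,cy)=(1.0000,0.0000)
member 2 (1-2): L=2.9100, (cx,cy)=(0.1900,-0.9818)
member 3 (1-3): L=1.0833, (cx,cy)=(0.9896,-0.1440)
member 4 (2-3): L=2.7504, (cx,cy)=(0.1887,0.9820)
member 5 (2-4): L=1.1510, (cx,cy)=(1.0000,0.0000)
member 6 (3-4): L=2.7740, (cx,cy)=(0.2278,-0.9737)
member 7 (3-5): L=1.2474, (cx,cy)=(0.9644,0.2645)
member 8 (4-5): L=3.0843, (cx,cy)=(0.1851,0.9827)
member 9 (4-6): L=1.1720, (cx,cy)=(1.0000,0.0000)
member 10 (5-6): L=3.0900, (cx,cy)=(0.1945,-0.9809)
solve A·x = −loads:
  F[0-1] = -352.6051 N (compression)
  F[0-2] = -968.6209 N (compression)
  F[1-2] = +372.5232 N (tension)
  F[1-3] = -147.5688 N (compression)
  F[2-3] = -372.4257 N (compression)
  F[2-4] = -827.5529 N (compression)
  F[3-4] = +275.1869 N (tension)
  F[3-5] = -289.3108 N (compression)
  F[4-5] = +774.1830 N (tension)
  F[4-6] = +135.6792 N (tension)
  F[5-6] = -697.5876 N (compression)
  Rx@0 = +1043.8600 N
  Ry@0 = +344.4843 N
  Ry@6 = +684.2657 N

372.523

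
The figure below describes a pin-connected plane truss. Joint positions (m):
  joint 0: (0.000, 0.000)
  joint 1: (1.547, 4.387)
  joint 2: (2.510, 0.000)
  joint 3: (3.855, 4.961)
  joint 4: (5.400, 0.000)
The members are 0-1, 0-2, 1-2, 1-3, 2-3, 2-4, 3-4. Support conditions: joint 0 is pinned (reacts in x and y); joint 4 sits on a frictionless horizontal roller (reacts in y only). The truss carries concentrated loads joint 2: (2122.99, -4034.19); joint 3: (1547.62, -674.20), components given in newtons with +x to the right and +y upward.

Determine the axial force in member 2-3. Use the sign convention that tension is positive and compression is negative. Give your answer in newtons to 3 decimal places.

3346.146

N=5 nodes, M=7 members, R=3 reactions → 2N=10, M+R=10
member 0 (0-1): L=4.6518, (cx,cy)=(0.3326,0.9431)
member 1 (0-2): L=2.5100, (cx,cy)=(1.0000,0.0000)
member 2 (1-2): L=4.4915, (cx,cy)=(0.2144,-0.9767)
member 3 (1-3): L=2.3783, (cx,cy)=(0.9704,0.2413)
member 4 (2-3): L=5.1401, (cx,cy)=(0.2617,0.9652)
member 5 (2-4): L=2.8900, (cx,cy)=(1.0000,0.0000)
member 6 (3-4): L=5.1960, (cx,cy)=(0.2973,-0.9548)
solve A·x = −loads:
  F[0-1] = -986.2674 N (compression)
  F[0-2] = +3998.6045 N (tension)
  F[1-2] = +823.7891 N (tension)
  F[1-3] = -519.9926 N (compression)
  F[2-3] = +3346.1457 N (tension)
  F[2-4] = +1176.6601 N (tension)
  F[3-4] = -3957.2431 N (compression)
  Rx@0 = -3670.6100 N
  Ry@0 = +930.1306 N
  Ry@4 = +3778.2594 N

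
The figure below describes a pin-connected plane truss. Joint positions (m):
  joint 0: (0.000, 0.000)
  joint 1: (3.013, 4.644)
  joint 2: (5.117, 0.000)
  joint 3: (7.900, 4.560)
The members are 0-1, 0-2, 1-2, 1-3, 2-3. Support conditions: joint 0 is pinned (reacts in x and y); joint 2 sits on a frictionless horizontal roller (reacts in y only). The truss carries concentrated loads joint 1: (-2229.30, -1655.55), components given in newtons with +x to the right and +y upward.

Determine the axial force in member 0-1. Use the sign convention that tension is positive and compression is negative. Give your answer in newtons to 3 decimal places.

-3223.196

N=4 nodes, M=5 members, R=3 reactions → 2N=8, M+R=8
member 0 (0-1): L=5.5358, (cx,cy)=(0.5443,0.8389)
member 1 (0-2): L=5.1170, (cx,cy)=(1.0000,0.0000)
member 2 (1-2): L=5.0984, (cx,cy)=(0.4127,-0.9109)
member 3 (1-3): L=4.8877, (cx,cy)=(0.9999,-0.0172)
member 4 (2-3): L=5.3422, (cx,cy)=(0.5210,0.8536)
solve A·x = −loads:
  F[0-1] = -3223.1956 N (compression)
  F[0-2] = -474.9887 N (compression)
  F[1-2] = +1150.9869 N (tension)
  F[1-3] = +0.0000 N (tension)
  F[2-3] = -0.0000 N (compression)
  Rx@0 = +2229.3000 N
  Ry@0 = +2703.9567 N
  Ry@2 = -1048.4067 N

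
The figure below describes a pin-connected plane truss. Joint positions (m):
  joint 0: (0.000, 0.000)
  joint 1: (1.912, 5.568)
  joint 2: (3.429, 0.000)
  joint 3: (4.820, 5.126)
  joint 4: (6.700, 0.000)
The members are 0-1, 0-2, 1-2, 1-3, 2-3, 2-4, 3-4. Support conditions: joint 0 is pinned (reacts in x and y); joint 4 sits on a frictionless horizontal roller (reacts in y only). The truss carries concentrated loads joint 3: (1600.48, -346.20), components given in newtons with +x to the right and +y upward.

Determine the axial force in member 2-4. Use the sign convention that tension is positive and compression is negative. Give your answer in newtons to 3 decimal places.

540.434

N=5 nodes, M=7 members, R=3 reactions → 2N=10, M+R=10
member 0 (0-1): L=5.8871, (cx,cy)=(0.3248,0.9458)
member 1 (0-2): L=3.4290, (cx,cy)=(1.0000,0.0000)
member 2 (1-2): L=5.7710, (cx,cy)=(0.2629,-0.9648)
member 3 (1-3): L=2.9414, (cx,cy)=(0.9886,-0.1503)
member 4 (2-3): L=5.3114, (cx,cy)=(0.2619,0.9651)
member 5 (2-4): L=3.2710, (cx,cy)=(1.0000,0.0000)
member 6 (3-4): L=5.4599, (cx,cy)=(0.3443,-0.9388)
solve A·x = −loads:
  F[0-1] = +1191.9589 N (tension)
  F[0-2] = +1213.3605 N (tension)
  F[1-2] = -1282.5313 N (compression)
  F[1-3] = +732.5744 N (tension)
  F[2-3] = +1282.1780 N (tension)
  F[2-4] = +540.4336 N (tension)
  F[3-4] = -1569.5223 N (compression)
  Rx@0 = -1600.4800 N
  Ry@0 = -1127.3440 N
  Ry@4 = +1473.5440 N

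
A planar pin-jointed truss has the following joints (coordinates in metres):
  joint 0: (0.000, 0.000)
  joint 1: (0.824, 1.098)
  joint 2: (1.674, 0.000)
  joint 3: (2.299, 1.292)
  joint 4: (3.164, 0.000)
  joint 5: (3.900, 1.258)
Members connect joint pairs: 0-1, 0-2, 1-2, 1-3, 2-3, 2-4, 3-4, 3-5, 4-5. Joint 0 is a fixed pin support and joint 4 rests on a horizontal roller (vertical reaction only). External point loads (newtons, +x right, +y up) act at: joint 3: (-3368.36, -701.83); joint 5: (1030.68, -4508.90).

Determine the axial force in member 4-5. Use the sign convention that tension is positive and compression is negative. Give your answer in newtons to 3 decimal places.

N=6 nodes, M=9 members, R=3 reactions → 2N=12, M+R=12
member 0 (0-1): L=1.3728, (cx,cy)=(0.6002,0.7998)
member 1 (0-2): L=1.6740, (cx,cy)=(1.0000,0.0000)
member 2 (1-2): L=1.3886, (cx,cy)=(0.6121,-0.7907)
member 3 (1-3): L=1.4877, (cx,cy)=(0.9915,0.1304)
member 4 (2-3): L=1.4352, (cx,cy)=(0.4355,0.9002)
member 5 (2-4): L=1.4900, (cx,cy)=(1.0000,0.0000)
member 6 (3-4): L=1.5548, (cx,cy)=(0.5563,-0.8310)
member 7 (3-5): L=1.6014, (cx,cy)=(0.9998,-0.0212)
member 8 (4-5): L=1.4575, (cx,cy)=(0.5050,0.8631)
solve A·x = −loads:
  F[0-1] = -135.8776 N (compression)
  F[0-2] = -2256.1218 N (compression)
  F[1-2] = +112.4251 N (tension)
  F[1-3] = -151.6737 N (compression)
  F[2-3] = -98.7552 N (compression)
  F[2-4] = -2144.2965 N (compression)
  F[3-4] = -806.4229 N (compression)
  F[3-5] = +3624.4322 N (tension)
  F[4-5] = -5134.7308 N (compression)
  Rx@0 = +2337.6800 N
  Ry@0 = +108.6783 N
  Ry@4 = +5102.0517 N

-5134.731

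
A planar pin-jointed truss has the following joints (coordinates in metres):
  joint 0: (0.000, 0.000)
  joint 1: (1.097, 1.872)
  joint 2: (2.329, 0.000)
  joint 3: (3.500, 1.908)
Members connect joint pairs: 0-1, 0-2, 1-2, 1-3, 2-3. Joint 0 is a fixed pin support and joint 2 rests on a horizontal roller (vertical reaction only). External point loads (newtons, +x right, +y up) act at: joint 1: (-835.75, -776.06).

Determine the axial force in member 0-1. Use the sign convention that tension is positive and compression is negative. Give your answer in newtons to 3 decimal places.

N=4 nodes, M=5 members, R=3 reactions → 2N=8, M+R=8
member 0 (0-1): L=2.1697, (cx,cy)=(0.5056,0.8628)
member 1 (0-2): L=2.3290, (cx,cy)=(1.0000,0.0000)
member 2 (1-2): L=2.2410, (cx,cy)=(0.5497,-0.8353)
member 3 (1-3): L=2.4033, (cx,cy)=(0.9999,0.0150)
member 4 (2-3): L=2.2387, (cx,cy)=(0.5231,0.8523)
solve A·x = −loads:
  F[0-1] = -1254.4185 N (compression)
  F[0-2] = -201.5293 N (compression)
  F[1-2] = +366.5852 N (tension)
  F[1-3] = +0.0000 N (tension)
  F[2-3] = +0.0000 N (tension)
  Rx@0 = +835.7500 N
  Ry@0 = +1082.2799 N
  Ry@2 = -306.2199 N

-1254.418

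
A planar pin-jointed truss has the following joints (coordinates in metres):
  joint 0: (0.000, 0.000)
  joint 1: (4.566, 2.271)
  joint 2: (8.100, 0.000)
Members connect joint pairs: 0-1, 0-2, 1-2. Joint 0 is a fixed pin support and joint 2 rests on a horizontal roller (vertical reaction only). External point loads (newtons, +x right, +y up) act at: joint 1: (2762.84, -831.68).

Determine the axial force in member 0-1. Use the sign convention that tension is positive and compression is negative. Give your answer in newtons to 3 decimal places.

924.617

N=3 nodes, M=3 members, R=3 reactions → 2N=6, M+R=6
member 0 (0-1): L=5.0996, (cx,cy)=(0.8954,0.4453)
member 1 (0-2): L=8.1000, (cx,cy)=(1.0000,0.0000)
member 2 (1-2): L=4.2008, (cx,cy)=(0.8413,-0.5406)
solve A·x = −loads:
  F[0-1] = +924.6165 N (tension)
  F[0-2] = +1934.9694 N (tension)
  F[1-2] = -2300.0540 N (compression)
  Rx@0 = -2762.8400 N
  Ry@0 = -411.7596 N
  Ry@2 = +1243.4396 N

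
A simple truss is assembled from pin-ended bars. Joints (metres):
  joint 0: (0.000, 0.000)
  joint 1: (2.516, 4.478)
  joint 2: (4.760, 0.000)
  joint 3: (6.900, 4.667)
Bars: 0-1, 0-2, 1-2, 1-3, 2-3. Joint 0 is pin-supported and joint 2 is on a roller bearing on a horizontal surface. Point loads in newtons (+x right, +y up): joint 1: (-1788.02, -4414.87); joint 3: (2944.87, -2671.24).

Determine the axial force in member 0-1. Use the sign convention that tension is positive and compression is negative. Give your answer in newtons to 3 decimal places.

372.651

N=4 nodes, M=5 members, R=3 reactions → 2N=8, M+R=8
member 0 (0-1): L=5.1364, (cx,cy)=(0.4898,0.8718)
member 1 (0-2): L=4.7600, (cx,cy)=(1.0000,0.0000)
member 2 (1-2): L=5.0088, (cx,cy)=(0.4480,-0.8940)
member 3 (1-3): L=4.3881, (cx,cy)=(0.9991,0.0431)
member 4 (2-3): L=5.1342, (cx,cy)=(0.4168,0.9090)
solve A·x = −loads:
  F[0-1] = +372.6507 N (tension)
  F[0-2] = +974.3123 N (tension)
  F[1-2] = -5096.4474 N (compression)
  F[1-3] = +4257.7786 N (tension)
  F[2-3] = -3140.4253 N (compression)
  Rx@0 = -1156.8500 N
  Ry@0 = -324.8824 N
  Ry@2 = +7410.9924 N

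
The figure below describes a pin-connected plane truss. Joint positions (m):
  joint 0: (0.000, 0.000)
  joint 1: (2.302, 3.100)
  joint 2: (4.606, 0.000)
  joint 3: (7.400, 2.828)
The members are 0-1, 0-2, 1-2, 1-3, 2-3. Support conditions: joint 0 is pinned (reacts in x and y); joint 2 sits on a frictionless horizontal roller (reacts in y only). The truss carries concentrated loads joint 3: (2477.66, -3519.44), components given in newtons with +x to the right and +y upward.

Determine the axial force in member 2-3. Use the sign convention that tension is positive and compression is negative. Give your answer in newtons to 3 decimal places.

N=4 nodes, M=5 members, R=3 reactions → 2N=8, M+R=8
member 0 (0-1): L=3.8612, (cx,cy)=(0.5962,0.8029)
member 1 (0-2): L=4.6060, (cx,cy)=(1.0000,0.0000)
member 2 (1-2): L=3.8624, (cx,cy)=(0.5965,-0.8026)
member 3 (1-3): L=5.1053, (cx,cy)=(0.9986,-0.0533)
member 4 (2-3): L=3.9754, (cx,cy)=(0.7028,0.7114)
solve A·x = −loads:
  F[0-1] = +4553.9394 N (tension)
  F[0-2] = -237.3119 N (compression)
  F[1-2] = -4931.3782 N (compression)
  F[1-3] = +5664.6568 N (tension)
  F[2-3] = -4523.1527 N (compression)
  Rx@0 = -2477.6600 N
  Ry@0 = -3656.1307 N
  Ry@2 = +7175.5707 N

-4523.153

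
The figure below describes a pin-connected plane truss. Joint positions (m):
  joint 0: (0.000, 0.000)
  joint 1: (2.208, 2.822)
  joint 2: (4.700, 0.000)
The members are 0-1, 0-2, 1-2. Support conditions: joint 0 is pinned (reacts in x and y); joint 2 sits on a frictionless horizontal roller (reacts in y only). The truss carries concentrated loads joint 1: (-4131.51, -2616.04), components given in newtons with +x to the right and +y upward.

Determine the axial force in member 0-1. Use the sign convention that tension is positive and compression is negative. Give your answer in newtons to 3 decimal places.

-4910.921

N=3 nodes, M=3 members, R=3 reactions → 2N=6, M+R=6
member 0 (0-1): L=3.5831, (cx,cy)=(0.6162,0.7876)
member 1 (0-2): L=4.7000, (cx,cy)=(1.0000,0.0000)
member 2 (1-2): L=3.7648, (cx,cy)=(0.6619,-0.7496)
solve A·x = −loads:
  F[0-1] = -4910.9210 N (compression)
  F[0-2] = -1105.3123 N (compression)
  F[1-2] = +1669.8571 N (tension)
  Rx@0 = +4131.5100 N
  Ry@0 = +3867.7219 N
  Ry@2 = -1251.6819 N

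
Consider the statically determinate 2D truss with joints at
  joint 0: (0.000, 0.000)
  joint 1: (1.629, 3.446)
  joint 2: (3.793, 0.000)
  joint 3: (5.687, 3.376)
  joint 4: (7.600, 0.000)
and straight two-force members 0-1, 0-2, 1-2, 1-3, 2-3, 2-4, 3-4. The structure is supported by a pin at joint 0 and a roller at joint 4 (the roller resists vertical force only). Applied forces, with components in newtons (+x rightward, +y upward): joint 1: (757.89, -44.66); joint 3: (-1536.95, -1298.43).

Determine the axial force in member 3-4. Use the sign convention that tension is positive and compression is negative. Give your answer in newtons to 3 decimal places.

N=5 nodes, M=7 members, R=3 reactions → 2N=10, M+R=10
member 0 (0-1): L=3.8116, (cx,cy)=(0.4274,0.9041)
member 1 (0-2): L=3.7930, (cx,cy)=(1.0000,0.0000)
member 2 (1-2): L=4.0691, (cx,cy)=(0.5318,-0.8469)
member 3 (1-3): L=4.0586, (cx,cy)=(0.9999,-0.0172)
member 4 (2-3): L=3.8710, (cx,cy)=(0.4893,0.8721)
member 5 (2-4): L=3.8070, (cx,cy)=(1.0000,0.0000)
member 6 (3-4): L=3.8803, (cx,cy)=(0.4930,-0.8700)
solve A·x = −loads:
  F[0-1] = -775.3812 N (compression)
  F[0-2] = -447.6809 N (compression)
  F[1-2] = +805.9441 N (tension)
  F[1-3] = -1518.1033 N (compression)
  F[2-3] = -782.5986 N (compression)
  F[2-4] = +363.8371 N (tension)
  F[3-4] = -738.0070 N (compression)
  Rx@0 = +779.0600 N
  Ry@0 = +701.0021 N
  Ry@4 = +642.0879 N

-738.007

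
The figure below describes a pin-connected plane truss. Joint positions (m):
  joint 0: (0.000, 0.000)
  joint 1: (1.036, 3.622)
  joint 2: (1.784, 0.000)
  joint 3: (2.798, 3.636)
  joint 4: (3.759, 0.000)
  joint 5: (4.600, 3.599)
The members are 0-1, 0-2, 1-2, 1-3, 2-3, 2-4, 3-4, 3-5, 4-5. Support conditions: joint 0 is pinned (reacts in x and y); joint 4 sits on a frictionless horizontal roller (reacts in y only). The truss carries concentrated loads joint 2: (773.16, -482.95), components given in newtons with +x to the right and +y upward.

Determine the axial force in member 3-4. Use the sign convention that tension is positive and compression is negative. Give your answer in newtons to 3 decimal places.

-237.076

N=6 nodes, M=9 members, R=3 reactions → 2N=12, M+R=12
member 0 (0-1): L=3.7673, (cx,cy)=(0.2750,0.9614)
member 1 (0-2): L=1.7840, (cx,cy)=(1.0000,0.0000)
member 2 (1-2): L=3.6984, (cx,cy)=(0.2022,-0.9793)
member 3 (1-3): L=1.7621, (cx,cy)=(1.0000,0.0079)
member 4 (2-3): L=3.7747, (cx,cy)=(0.2686,0.9632)
member 5 (2-4): L=1.9750, (cx,cy)=(1.0000,0.0000)
member 6 (3-4): L=3.7609, (cx,cy)=(0.2555,-0.9668)
member 7 (3-5): L=1.8024, (cx,cy)=(0.9998,-0.0205)
member 8 (4-5): L=3.6960, (cx,cy)=(0.2275,0.9738)
solve A·x = −loads:
  F[0-1] = -263.9205 N (compression)
  F[0-2] = +845.7385 N (tension)
  F[1-2] = +258.0868 N (tension)
  F[1-3] = -124.7800 N (compression)
  F[2-3] = +238.9807 N (tension)
  F[2-4] = +60.5793 N (tension)
  F[3-4] = -237.0758 N (compression)
  F[3-5] = +0.0000 N (tension)
  F[4-5] = -0.0000 N (compression)
  Rx@0 = -773.1600 N
  Ry@0 = +253.7447 N
  Ry@4 = +229.2053 N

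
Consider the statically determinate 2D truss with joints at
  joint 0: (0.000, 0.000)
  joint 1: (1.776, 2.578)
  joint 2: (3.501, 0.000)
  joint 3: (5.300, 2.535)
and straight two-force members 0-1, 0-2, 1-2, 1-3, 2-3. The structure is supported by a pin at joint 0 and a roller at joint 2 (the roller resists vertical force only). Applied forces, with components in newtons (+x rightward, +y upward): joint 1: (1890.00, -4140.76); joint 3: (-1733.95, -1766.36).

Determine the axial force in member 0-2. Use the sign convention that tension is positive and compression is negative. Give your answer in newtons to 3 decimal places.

842.452

N=4 nodes, M=5 members, R=3 reactions → 2N=8, M+R=8
member 0 (0-1): L=3.1305, (cx,cy)=(0.5673,0.8235)
member 1 (0-2): L=3.5010, (cx,cy)=(1.0000,0.0000)
member 2 (1-2): L=3.1019, (cx,cy)=(0.5561,-0.8311)
member 3 (1-3): L=3.5243, (cx,cy)=(0.9999,-0.0122)
member 4 (2-3): L=3.1085, (cx,cy)=(0.5787,0.8155)
solve A·x = −loads:
  F[0-1] = -1209.9131 N (compression)
  F[0-2] = +842.4517 N (tension)
  F[1-2] = -3776.3904 N (compression)
  F[1-3] = -476.3377 N (compression)
  F[2-3] = -2173.0787 N (compression)
  Rx@0 = -156.0500 N
  Ry@0 = +996.3646 N
  Ry@2 = +4910.7554 N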